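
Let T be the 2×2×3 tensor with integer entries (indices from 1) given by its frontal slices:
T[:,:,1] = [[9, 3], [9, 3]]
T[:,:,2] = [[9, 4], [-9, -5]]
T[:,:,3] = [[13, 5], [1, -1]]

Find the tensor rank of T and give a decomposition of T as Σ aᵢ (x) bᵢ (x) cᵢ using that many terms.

rank(T) = 2

Lower bound: the mode-3 unfolding of T (rows indexed by k, columns by (i,j) = (1,1), (1,2), (2,1), (2,2)) is [[9, 3, 9, 3], [9, 4, -9, -5], [13, 5, 1, -1]].
There the 2×2 minor on rows k ∈ {1, 2}, columns (i,j) ∈ {(1,1), (1,2)} is det [[9, 3], [9, 4]] = 9 ≠ 0, so this unfolding has rank ≥ 2; CP rank is at least every unfolding rank, so rank(T) ≥ 2. (Flattening ranks never certify an upper bound on CP rank; for that we must actually write T with 2 rank-1 terms.)
Upper bound — finding two terms. Write S_k = T[:,:,k] for the frontal slices: S₁ = [[9, 3], [9, 3]], S₂ = [[9, 4], [-9, -5]], S₃ = [[13, 5], [1, -1]].
If T = a₁ (x) b₁ (x) c₁ + a₂ (x) b₂ (x) c₂ then each S_k = c₁[k]·a₁b₁ᵀ + c₂[k]·a₂b₂ᵀ. S₁ and S₂ are linearly independent, so a₁b₁ᵀ and a₂b₂ᵀ must span the same plane of matrices: they are the rank-1 matrices of the form x·S₁ + y·S₂.
det(x·S₁ + y·S₂) is −27·xy − 9·y² = (-9)·(y)(3·x + y), vanishing at (x:y) = (1:0) and (1:-3).
M₁ = S₁ = [[9, 3], [9, 3]] = 3·[1, 1][3, 1]ᵀ and M₂ = S₁ − 3·S₂ = [[-18, -9], [36, 18]] = (-9)·[1, -2][2, 1]ᵀ, so take a₁ = [1, 1], b₁ = [3, 1], a₂ = [1, -2], b₂ = [2, 1].
Each slice is an integer combination of E₁ = a₁b₁ᵀ and E₂ = a₂b₂ᵀ: S₁ = 3·E₁, S₂ = E₁ + 3·E₂, S₃ = 3·E₁ + 2·E₂; reading off coefficients, c₁ = [3, 1, 3] and c₂ = [0, 3, 2].
Hence T = [1, 1] (x) [3, 1] (x) [3, 1, 3] + [1, -2] (x) [2, 1] (x) [0, 3, 2], so rank(T) ≤ 2.
These bounds meet, so rank(T) = 2.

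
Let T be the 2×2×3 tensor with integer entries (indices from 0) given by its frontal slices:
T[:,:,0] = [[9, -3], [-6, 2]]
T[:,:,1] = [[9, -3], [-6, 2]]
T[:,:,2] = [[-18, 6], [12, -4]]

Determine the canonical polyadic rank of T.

Lower bound: T ≠ 0 (e.g. T[0,0,0] = 9), so rank(T) ≥ 1.
Upper bound: if T = a ∘ b ∘ c then every fibre of T is a multiple of the corresponding factor, so read the factors off the fibres through the nonzero entry T[0,0,0] = 9.
The mode-1 fibre T[:,0,0] = [9, -6] gives a = [3, -2] (primitive direction); the mode-2 fibre T[0,:,0] = [9, -3] gives b = [3, -1]; then c[k] = T[0,0,k] / (a[0]·b[0]) = [9, 9, -18] / 9 = [1, 1, -2].
Expanding [3, -2] ∘ [3, -1] ∘ [1, 1, -2] reproduces all 12 entries of T, so T = [3, -2] ∘ [3, -1] ∘ [1, 1, -2] and rank(T) ≤ 1.
These bounds meet, so rank(T) = 1.

1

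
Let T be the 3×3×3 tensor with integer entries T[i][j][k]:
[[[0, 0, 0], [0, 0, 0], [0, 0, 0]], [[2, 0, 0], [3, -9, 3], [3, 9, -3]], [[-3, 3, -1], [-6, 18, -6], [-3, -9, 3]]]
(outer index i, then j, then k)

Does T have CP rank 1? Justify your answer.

No

The mode-3 unfolding of T (rows indexed by k, columns by (i,j) = (0,0), (0,1), (0,2), (1,0), (1,1), (1,2), (2,0), (2,1), (2,2)) is [[0, 0, 0, 2, 3, 3, -3, -6, -3], [0, 0, 0, 0, -9, 9, 3, 18, -9], [0, 0, 0, 0, 3, -3, -1, -6, 3]].
There the 2×2 minor on rows k ∈ {0, 1}, columns (i,j) ∈ {(1,0), (1,1)} is det [[2, 3], [0, -9]] = -18 ≠ 0, so this unfolding has rank ≥ 2; CP rank is at least every unfolding rank, so rank(T) ≥ 2.
In particular rank(T) ≥ 2 > 1, so T is not rank-1.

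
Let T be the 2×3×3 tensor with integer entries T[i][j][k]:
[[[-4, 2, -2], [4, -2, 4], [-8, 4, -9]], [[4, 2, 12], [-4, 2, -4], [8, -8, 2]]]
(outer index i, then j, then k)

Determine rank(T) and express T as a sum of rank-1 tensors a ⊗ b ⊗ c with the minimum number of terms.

rank(T) = 3

Lower bound: the mode-2 unfolding of T (rows indexed by j, columns by (i,k) = (0,0), (0,1), (0,2), (1,0), (1,1), (1,2)) is [[-4, 2, -2, 4, 2, 12], [4, -2, 4, -4, 2, -4], [-8, 4, -9, 8, -8, 2]].
There the 3×3 minor on rows j ∈ {0, 1, 2}, columns (i,k) ∈ {(0,0), (0,2), (1,1)} is det [[-4, -2, 2], [4, 4, 2], [-8, -9, -8]] = 16 ≠ 0, so this unfolding has rank ≥ 3; CP rank is at least every unfolding rank, so rank(T) ≥ 3. (Flattening ranks never certify an upper bound on CP rank; for that we must actually write T with 3 rank-1 terms.)
Upper bound: T is a sum of 3 rank-1 terms, T = [0, 1] ⊗ [1, 0, -1] ⊗ [0, 4, 4] + [1, -1] ⊗ [1, -1, 2] ⊗ [-4, 2, -4] + [1, 2] ⊗ [2, 0, -1] ⊗ [0, 0, 1] (one valid choice — decompositions are not unique — normalised so each a, b is primitive with positive first nonzero entry; check it by expanding all entries), so rank(T) ≤ 3.
These bounds meet, so rank(T) = 3.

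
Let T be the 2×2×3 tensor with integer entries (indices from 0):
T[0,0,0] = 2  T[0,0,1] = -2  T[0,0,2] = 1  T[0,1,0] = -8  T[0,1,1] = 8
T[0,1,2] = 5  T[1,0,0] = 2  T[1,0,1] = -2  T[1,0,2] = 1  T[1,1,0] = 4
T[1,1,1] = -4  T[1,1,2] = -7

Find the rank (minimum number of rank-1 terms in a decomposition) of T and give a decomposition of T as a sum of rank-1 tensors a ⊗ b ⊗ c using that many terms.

Lower bound: the mode-2 unfolding of T (rows indexed by j, columns by (i,k) = (0,0), (0,1), (0,2), (1,0), (1,1), (1,2)) is [[2, -2, 1, 2, -2, 1], [-8, 8, 5, 4, -4, -7]].
There the 2×2 minor on rows j ∈ {0, 1}, columns (i,k) ∈ {(0,0), (0,2)} is det [[2, 1], [-8, 5]] = 18 ≠ 0, so this unfolding has rank ≥ 2; CP rank is at least every unfolding rank, so rank(T) ≥ 2. (This is only a lower bound: in general the CP rank may exceed every unfolding rank, so we still need to exhibit 2 rank-1 terms summing to T.)
Upper bound — finding two terms. Write S_k = T[:,:,k] for the frontal slices: S₀ = [[2, -8], [2, 4]], S₁ = [[-2, 8], [-2, -4]], S₂ = [[1, 5], [1, -7]].
If T = a₁ ⊗ b₁ ⊗ c₁ + a₂ ⊗ b₂ ⊗ c₂ then each S_k = c₁[k]·a₁b₁ᵀ + c₂[k]·a₂b₂ᵀ. S₀ and S₂ are linearly independent, so a₁b₁ᵀ and a₂b₂ᵀ must span the same plane of matrices: they are the rank-1 matrices of the form x·S₀ + y·S₂.
det(x·S₀ + y·S₂) is 24·x² − 12·xy − 12·y² = 12·(x − y)(2·x + y), vanishing at (x:y) = (1:1) and (1:-2).
M₁ = S₀ + S₂ = [[3, -3], [3, -3]] = 3·[1, 1][1, -1]ᵀ and M₂ = S₀ − 2·S₂ = [[0, -18], [0, 18]] = (-18)·[1, -1][0, 1]ᵀ, so take a₁ = [1, 1], b₁ = [1, -1], a₂ = [1, -1], b₂ = [0, 1].
Each slice is an integer combination of E₁ = a₁b₁ᵀ and E₂ = a₂b₂ᵀ: S₀ = 2·E₁ − 6·E₂, S₁ = −2·E₁ + 6·E₂, S₂ = E₁ + 6·E₂; reading off coefficients, c₁ = [2, -2, 1] and c₂ = [-6, 6, 6].
Hence T = [1, 1] ⊗ [1, -1] ⊗ [2, -2, 1] + [1, -1] ⊗ [0, 1] ⊗ [-6, 6, 6], so rank(T) ≤ 2.
These bounds meet, so rank(T) = 2.

rank(T) = 2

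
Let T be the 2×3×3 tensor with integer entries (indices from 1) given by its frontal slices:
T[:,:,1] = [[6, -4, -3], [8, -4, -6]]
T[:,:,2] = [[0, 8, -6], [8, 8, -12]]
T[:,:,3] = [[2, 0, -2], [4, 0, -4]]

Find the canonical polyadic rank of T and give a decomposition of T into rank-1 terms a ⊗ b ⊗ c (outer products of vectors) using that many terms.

Lower bound: the mode-2 unfolding of T (rows indexed by j, columns by (i,k) = (1,1), (1,2), (1,3), (2,1), (2,2), (2,3)) is [[6, 0, 2, 8, 8, 4], [-4, 8, 0, -4, 8, 0], [-3, -6, -2, -6, -12, -4]].
There the 3×3 minor on rows j ∈ {1, 2, 3}, columns (i,k) ∈ {(1,1), (1,2), (2,1)} is det [[6, 0, 8], [-4, 8, -4], [-3, -6, -6]] = -48 ≠ 0, so this unfolding has rank ≥ 3; CP rank is at least every unfolding rank, so rank(T) ≥ 3. (Flattening ranks never certify an upper bound on CP rank; for that we must actually write T with 3 rank-1 terms.)
Upper bound: T is a sum of 3 rank-1 terms, T = [1, 0] ⊗ [1, -1, 0] ⊗ [2, -4, 0] + [1, 2] ⊗ [0, 2, -1] ⊗ [-1, 2, 0] + [1, 2] ⊗ [1, 0, -1] ⊗ [4, 4, 2] (one valid choice — decompositions are not unique — normalised so each a, b is primitive with positive first nonzero entry; check it by expanding all entries), so rank(T) ≤ 3.
These bounds meet, so rank(T) = 3.
Check entry T[1,2,3] = 0: (1)·(-1)·(0) + (1)·(2)·(0) + (1)·(0)·(2) = 0.

rank(T) = 3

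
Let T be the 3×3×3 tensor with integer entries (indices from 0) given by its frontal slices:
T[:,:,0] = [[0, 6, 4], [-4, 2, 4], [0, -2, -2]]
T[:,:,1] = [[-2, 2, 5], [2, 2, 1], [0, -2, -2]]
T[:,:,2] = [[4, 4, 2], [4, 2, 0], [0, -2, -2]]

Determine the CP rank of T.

Lower bound: the mode-1 unfolding of T (rows indexed by i, columns by (j,k) = (0,0), (0,1), (0,2), (1,0), (1,1), (1,2), (2,0), (2,1), (2,2)) is [[0, -2, 4, 6, 2, 4, 4, 5, 2], [-4, 2, 4, 2, 2, 2, 4, 1, 0], [0, 0, 0, -2, -2, -2, -2, -2, -2]].
There the 3×3 minor on rows i ∈ {0, 1, 2}, columns (j,k) ∈ {(0,0), (0,1), (1,0)} is det [[0, -2, 6], [-4, 2, 2], [0, 0, -2]] = 16 ≠ 0, so this unfolding has rank ≥ 3; CP rank is at least every unfolding rank, so rank(T) ≥ 3. (Flattening ranks never certify an upper bound on CP rank; for that we must actually write T with 3 rank-1 terms.)
Upper bound: T is a sum of 3 rank-1 terms, T = [1, 0, 0] (x) [2, 1, -1] (x) [2, -2, 0] + [1, 1, 0] (x) [2, 0, -1] (x) [-2, 1, 2] + [2, 1, -1] (x) [0, 1, 1] (x) [2, 2, 2] (one valid choice — decompositions are not unique — normalised so each a, b is primitive with positive first nonzero entry; check it by expanding all entries), so rank(T) ≤ 3.
These bounds meet, so rank(T) = 3.
Check entry T[1,0,1] = 2: (0)·(2)·(-2) + (1)·(2)·(1) + (1)·(0)·(2) = 2.

3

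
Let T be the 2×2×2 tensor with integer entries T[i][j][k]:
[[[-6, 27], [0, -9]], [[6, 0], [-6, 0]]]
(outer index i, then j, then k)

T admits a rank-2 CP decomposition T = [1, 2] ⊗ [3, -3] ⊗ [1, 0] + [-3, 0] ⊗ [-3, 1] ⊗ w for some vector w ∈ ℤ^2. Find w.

Subtract the known terms from T to get the rank-1 residual R = [-3, 0] ⊗ [-3, 1] ⊗ w, so R[i,j,k] = a[i]·b[j]·w[k]. Pick indices with nonzero a[0]·b[0] = (-3)·(-3) = 9. Only the fibre through (0,0,·) is needed: R[0,0,:] = T[0,0,:] − Σₗ aₗ[0]bₗ[0]cₗ = [-6, 27] − (1)·(3)·[1, 0] = [-9, 27]. Then w[k] = R[0,0,k] / 9 for each k, giving w = [-9, 27] / 9 = [-1, 3].

w = [-1, 3]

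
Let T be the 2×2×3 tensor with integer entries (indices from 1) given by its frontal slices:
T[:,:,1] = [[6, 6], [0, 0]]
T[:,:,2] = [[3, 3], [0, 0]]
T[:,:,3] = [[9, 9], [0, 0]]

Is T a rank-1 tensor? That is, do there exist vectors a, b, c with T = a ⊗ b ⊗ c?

Yes

If T = a ⊗ b ⊗ c then every fibre of T is a multiple of the corresponding factor, so read the factors off the fibres through the nonzero entry T[1,1,1] = 6.
The mode-1 fibre T[:,1,1] = [6, 0] gives a = [1, 0] (primitive direction); the mode-2 fibre T[1,:,1] = [6, 6] gives b = [1, 1]; then c[k] = T[1,1,k] / (a[1]·b[1]) = [6, 3, 9] / 1 = [6, 3, 9].
Expanding [1, 0] ⊗ [1, 1] ⊗ [6, 3, 9] reproduces all 12 entries of T, so T = [1, 0] ⊗ [1, 1] ⊗ [6, 3, 9] and rank(T) ≤ 1.
Equivalently every frontal slice T[:,:,k] is c[k] times the rank-1 matrix [1, 0] ⊗ [1, 1]. So T has rank 1 (it is nonzero).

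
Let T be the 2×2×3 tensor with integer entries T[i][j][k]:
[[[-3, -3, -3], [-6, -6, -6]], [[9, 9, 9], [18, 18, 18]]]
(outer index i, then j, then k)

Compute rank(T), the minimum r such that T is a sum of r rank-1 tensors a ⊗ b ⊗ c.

1

Lower bound: T ≠ 0 (e.g. T[0,0,0] = -3), so rank(T) ≥ 1.
Upper bound: if T = a ⊗ b ⊗ c then every fibre of T is a multiple of the corresponding factor, so read the factors off the fibres through the nonzero entry T[0,0,0] = -3.
The mode-1 fibre T[:,0,0] = [-3, 9] gives a = (1, -3) (primitive direction); the mode-2 fibre T[0,:,0] = [-3, -6] gives b = (1, 2); then c[k] = T[0,0,k] / (a[0]·b[0]) = [-3, -3, -3] / 1 = (-3, -3, -3).
Expanding (1, -3) ⊗ (1, 2) ⊗ (-3, -3, -3) reproduces all 12 entries of T, so T = (1, -3) ⊗ (1, 2) ⊗ (-3, -3, -3) and rank(T) ≤ 1.
These bounds meet, so rank(T) = 1.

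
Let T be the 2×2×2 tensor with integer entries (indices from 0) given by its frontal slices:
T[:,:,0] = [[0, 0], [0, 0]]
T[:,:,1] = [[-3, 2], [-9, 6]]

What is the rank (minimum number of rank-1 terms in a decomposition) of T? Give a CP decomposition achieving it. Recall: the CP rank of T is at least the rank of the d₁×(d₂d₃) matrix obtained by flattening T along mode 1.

Lower bound: T ≠ 0 (e.g. T[0,0,1] = -3), so rank(T) ≥ 1.
Upper bound: the mode-1 fibre T[:,0,1] = [-3, -9] gives a = [1, 3] (primitive direction); the mode-2 fibre T[0,:,1] = [-3, 2] gives b = [3, -2]; then c[k] = T[0,0,k] / (a[0]·b[0]) = [0, -3] / 3 = [0, -1].
Expanding [1, 3] ⊗ [3, -2] ⊗ [0, -1] reproduces all 8 entries of T, so T = [1, 3] ⊗ [3, -2] ⊗ [0, -1] and rank(T) ≤ 1.
These bounds meet, so rank(T) = 1.

rank(T) = 1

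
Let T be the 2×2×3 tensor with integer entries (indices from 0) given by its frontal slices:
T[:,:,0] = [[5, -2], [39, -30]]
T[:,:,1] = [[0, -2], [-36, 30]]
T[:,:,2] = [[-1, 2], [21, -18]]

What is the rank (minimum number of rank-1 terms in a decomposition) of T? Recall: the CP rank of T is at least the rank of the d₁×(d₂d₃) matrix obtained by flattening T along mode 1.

Lower bound: the mode-2 unfolding of T (rows indexed by j, columns by (i,k) = (0,0), (0,1), (0,2), (1,0), (1,1), (1,2)) is [[5, 0, -1, 39, -36, 21], [-2, -2, 2, -30, 30, -18]].
There the 2×2 minor on rows j ∈ {0, 1}, columns (i,k) ∈ {(0,0), (0,1)} is det [[5, 0], [-2, -2]] = -10 ≠ 0, so this unfolding has rank ≥ 2; CP rank is at least every unfolding rank, so rank(T) ≥ 2. (Unfolding ranks only ever bound the CP rank from below — rank(T) can be strictly larger than all of them — so the matching upper bound has to come from an explicit 2-term decomposition.)
Upper bound — finding two terms. Write S_k = T[:,:,k] for the frontal slices: S₀ = [[5, -2], [39, -30]], S₁ = [[0, -2], [-36, 30]], S₂ = [[-1, 2], [21, -18]].
If T = a₁ ⊗ b₁ ⊗ c₁ + a₂ ⊗ b₂ ⊗ c₂ then each S_k = c₁[k]·a₁b₁ᵀ + c₂[k]·a₂b₂ᵀ. S₀ and S₁ are linearly independent, so a₁b₁ᵀ and a₂b₂ᵀ must span the same plane of matrices: they are the rank-1 matrices of the form x·S₀ + y·S₁.
det(x·S₀ + y·S₁) is −72·x² + 156·xy − 72·y² = (-12)·(2·x − 3·y)(3·x − 2·y), vanishing at (x:y) = (3:2) and (2:3).
M₁ = 3·S₀ + 2·S₁ = [[15, -10], [45, -30]] = 5·(1, 3)(3, -2)ᵀ and M₂ = 2·S₀ + 3·S₁ = [[10, -10], [-30, 30]] = 10·(1, -3)(1, -1)ᵀ, so take a₁ = (1, 3), b₁ = (3, -2), a₂ = (1, -3), b₂ = (1, -1).
Each slice is an integer combination of E₁ = a₁b₁ᵀ and E₂ = a₂b₂ᵀ: S₀ = 3·E₁ − 4·E₂, S₁ = −2·E₁ + 6·E₂, S₂ = E₁ − 4·E₂; reading off coefficients, c₁ = (3, -2, 1) and c₂ = (-4, 6, -4).
Hence T = (1, 3) ⊗ (3, -2) ⊗ (3, -2, 1) + (1, -3) ⊗ (1, -1) ⊗ (-4, 6, -4), so rank(T) ≤ 2.
These bounds meet, so rank(T) = 2.
Check entry T[0,0,0] = 5: (1)·(3)·(3) + (1)·(1)·(-4) = 5.

2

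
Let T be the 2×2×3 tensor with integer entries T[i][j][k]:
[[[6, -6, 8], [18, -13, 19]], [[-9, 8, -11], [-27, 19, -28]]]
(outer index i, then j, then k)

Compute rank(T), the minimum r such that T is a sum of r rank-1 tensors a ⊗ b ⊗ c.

2

Lower bound: the mode-2 unfolding of T (rows indexed by j, columns by (i,k) = (0,0), (0,1), (0,2), (1,0), (1,1), (1,2)) is [[6, -6, 8, -9, 8, -11], [18, -13, 19, -27, 19, -28]].
There the 2×2 minor on rows j ∈ {0, 1}, columns (i,k) ∈ {(0,0), (0,1)} is det [[6, -6], [18, -13]] = 30 ≠ 0, so this unfolding has rank ≥ 2; CP rank is at least every unfolding rank, so rank(T) ≥ 2. (Unfolding ranks only ever bound the CP rank from below — rank(T) can be strictly larger than all of them — so the matching upper bound has to come from an explicit 2-term decomposition.)
Upper bound — finding two terms. Write S_k = T[:,:,k] for the frontal slices: S₀ = [[6, 18], [-9, -27]], S₁ = [[-6, -13], [8, 19]], S₂ = [[8, 19], [-11, -28]].
If T = a₁ ⊗ b₁ ⊗ c₁ + a₂ ⊗ b₂ ⊗ c₂ then each S_k = c₁[k]·a₁b₁ᵀ + c₂[k]·a₂b₂ᵀ. S₀ and S₁ are linearly independent, so a₁b₁ᵀ and a₂b₂ᵀ must span the same plane of matrices: they are the rank-1 matrices of the form x·S₀ + y·S₁.
det(x·S₀ + y·S₁) is 15·xy − 10·y² = 5·(3·x − 2·y)(y), vanishing at (x:y) = (2:3) and (1:0).
M₁ = 2·S₀ + 3·S₁ = [[-6, -3], [6, 3]] = (-3)·[1, -1][2, 1]ᵀ and M₂ = S₀ = [[6, 18], [-9, -27]] = 3·[2, -3][1, 3]ᵀ, so take a₁ = [1, -1], b₁ = [2, 1], a₂ = [2, -3], b₂ = [1, 3].
Each slice is an integer combination of E₁ = a₁b₁ᵀ and E₂ = a₂b₂ᵀ: S₀ = 3·E₂, S₁ = −E₁ − 2·E₂, S₂ = E₁ + 3·E₂; reading off coefficients, c₁ = [0, -1, 1] and c₂ = [3, -2, 3].
Hence T = [1, -1] ⊗ [2, 1] ⊗ [0, -1, 1] + [2, -3] ⊗ [1, 3] ⊗ [3, -2, 3], so rank(T) ≤ 2.
These bounds meet, so rank(T) = 2.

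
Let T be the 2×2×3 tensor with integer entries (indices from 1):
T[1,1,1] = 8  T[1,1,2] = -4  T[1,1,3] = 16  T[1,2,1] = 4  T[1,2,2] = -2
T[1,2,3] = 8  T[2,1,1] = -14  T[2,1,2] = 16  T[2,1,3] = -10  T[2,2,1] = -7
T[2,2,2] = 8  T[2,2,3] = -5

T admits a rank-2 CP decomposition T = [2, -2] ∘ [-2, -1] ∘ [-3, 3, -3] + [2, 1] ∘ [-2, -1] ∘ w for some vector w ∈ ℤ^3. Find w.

w = [1, -2, -1]

Subtract the known terms from T to get the rank-1 residual R = [2, 1] ∘ [-2, -1] ∘ w, so R[i,j,k] = a[i]·b[j]·w[k]. Pick indices with nonzero a[1]·b[1] = (2)·(-2) = -4. Only the fibre through (1,1,·) is needed: R[1,1,:] = T[1,1,:] − Σₗ aₗ[1]bₗ[1]cₗ = [8, -4, 16] − (2)·(-2)·[-3, 3, -3] = [-4, 8, 4]. Then w[k] = R[1,1,k] / -4 for each k, giving w = [-4, 8, 4] / -4 = [1, -2, -1].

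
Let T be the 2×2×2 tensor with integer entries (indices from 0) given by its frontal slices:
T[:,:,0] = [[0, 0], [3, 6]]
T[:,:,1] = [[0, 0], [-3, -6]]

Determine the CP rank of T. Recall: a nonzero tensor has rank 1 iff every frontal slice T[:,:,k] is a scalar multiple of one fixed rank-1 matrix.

Lower bound: T ≠ 0 (e.g. T[1,0,0] = 3), so rank(T) ≥ 1.
Upper bound: the mode-1 fibre T[:,0,0] = [0, 3] gives a = (0, 1) (primitive direction); the mode-2 fibre T[1,:,0] = [3, 6] gives b = (1, 2); then c[k] = T[1,0,k] / (a[1]·b[0]) = [3, -3] / 1 = (3, -3).
Expanding (0, 1) ⊗ (1, 2) ⊗ (3, -3) reproduces all 8 entries of T, so T = (0, 1) ⊗ (1, 2) ⊗ (3, -3) and rank(T) ≤ 1.
These bounds meet, so rank(T) = 1.

1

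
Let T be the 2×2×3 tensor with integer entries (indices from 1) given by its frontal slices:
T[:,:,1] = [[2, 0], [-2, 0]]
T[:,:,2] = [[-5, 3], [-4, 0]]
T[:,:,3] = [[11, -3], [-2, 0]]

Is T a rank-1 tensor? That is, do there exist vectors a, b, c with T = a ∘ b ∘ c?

The mode-3 unfolding of T (rows indexed by k, columns by (i,j) = (1,1), (1,2), (2,1), (2,2)) is [[2, 0, -2, 0], [-5, 3, -4, 0], [11, -3, -2, 0]].
There the 2×2 minor on rows k ∈ {1, 2}, columns (i,j) ∈ {(1,1), (1,2)} is det [[2, 0], [-5, 3]] = 6 ≠ 0, so this unfolding has rank ≥ 2; CP rank is at least every unfolding rank, so rank(T) ≥ 2.
In particular rank(T) ≥ 2 > 1, so T is not rank-1.

No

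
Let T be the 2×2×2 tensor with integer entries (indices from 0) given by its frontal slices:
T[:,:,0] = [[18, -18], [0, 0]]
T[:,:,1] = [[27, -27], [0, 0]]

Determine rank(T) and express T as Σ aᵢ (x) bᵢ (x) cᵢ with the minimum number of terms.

rank(T) = 1

Lower bound: T ≠ 0 (e.g. T[0,0,0] = 18), so rank(T) ≥ 1.
Upper bound: if T = a (x) b (x) c then every fibre of T is a multiple of the corresponding factor, so read the factors off the fibres through the nonzero entry T[0,0,0] = 18.
The mode-1 fibre T[:,0,0] = [18, 0] gives a = [1, 0] (primitive direction); the mode-2 fibre T[0,:,0] = [18, -18] gives b = [1, -1]; then c[k] = T[0,0,k] / (a[0]·b[0]) = [18, 27] / 1 = [18, 27].
Expanding [1, 0] (x) [1, -1] (x) [18, 27] reproduces all 8 entries of T, so T = [1, 0] (x) [1, -1] (x) [18, 27] and rank(T) ≤ 1.
These bounds meet, so rank(T) = 1.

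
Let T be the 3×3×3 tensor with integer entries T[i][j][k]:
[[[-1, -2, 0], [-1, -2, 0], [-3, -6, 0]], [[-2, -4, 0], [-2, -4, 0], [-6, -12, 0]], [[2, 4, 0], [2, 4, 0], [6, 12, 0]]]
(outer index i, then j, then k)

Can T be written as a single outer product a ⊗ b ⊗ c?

The mode-1 fibre T[:,0,0] = [-1, -2, 2] gives a = [1, 2, -2] (primitive direction); the mode-2 fibre T[0,:,0] = [-1, -1, -3] gives b = [1, 1, 3]; then c[k] = T[0,0,k] / (a[0]·b[0]) = [-1, -2, 0] / 1 = [-1, -2, 0].
Expanding [1, 2, -2] ⊗ [1, 1, 3] ⊗ [-1, -2, 0] reproduces all 27 entries of T, so T = [1, 2, -2] ⊗ [1, 1, 3] ⊗ [-1, -2, 0] and rank(T) ≤ 1.
Equivalently every frontal slice T[:,:,k] is c[k] times the rank-1 matrix [1, 2, -2] ⊗ [1, 1, 3]. So T has rank 1 (it is nonzero).

Yes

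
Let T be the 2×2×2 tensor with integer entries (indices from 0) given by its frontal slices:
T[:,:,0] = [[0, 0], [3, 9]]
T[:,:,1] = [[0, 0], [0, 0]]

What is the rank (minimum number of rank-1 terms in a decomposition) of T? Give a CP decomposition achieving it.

rank(T) = 1

Lower bound: T ≠ 0 (e.g. T[1,0,0] = 3), so rank(T) ≥ 1.
Upper bound: if T = a ⊗ b ⊗ c then every fibre of T is a multiple of the corresponding factor, so read the factors off the fibres through the nonzero entry T[1,0,0] = 3.
The mode-1 fibre T[:,0,0] = [0, 3] gives a = (0, 1) (primitive direction); the mode-2 fibre T[1,:,0] = [3, 9] gives b = (1, 3); then c[k] = T[1,0,k] / (a[1]·b[0]) = [3, 0] / 1 = (3, 0).
Expanding (0, 1) ⊗ (1, 3) ⊗ (3, 0) reproduces all 8 entries of T, so T = (0, 1) ⊗ (1, 3) ⊗ (3, 0) and rank(T) ≤ 1.
These bounds meet, so rank(T) = 1.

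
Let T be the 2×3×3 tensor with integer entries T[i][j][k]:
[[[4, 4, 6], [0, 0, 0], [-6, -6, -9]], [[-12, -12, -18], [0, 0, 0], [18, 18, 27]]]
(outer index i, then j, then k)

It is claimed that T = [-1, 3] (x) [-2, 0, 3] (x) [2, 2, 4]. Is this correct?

Reconstruct entry (0,0,2) from the claimed factors: Σₗ aₗ[0]bₗ[0]cₗ[2] = (-1)·(-2)·(4) = 8, but T[0,0,2] = 6. The claim is false.

No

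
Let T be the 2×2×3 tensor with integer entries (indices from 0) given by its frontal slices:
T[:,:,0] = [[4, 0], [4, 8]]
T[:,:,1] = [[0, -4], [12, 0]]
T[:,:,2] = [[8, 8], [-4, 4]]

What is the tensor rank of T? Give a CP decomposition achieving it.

rank(T) = 3

Lower bound: the mode-3 unfolding of T (rows indexed by k, columns by (i,j) = (0,0), (0,1), (1,0), (1,1)) is [[4, 0, 4, 8], [0, -4, 12, 0], [8, 8, -4, 4]].
There the 3×3 minor on rows k ∈ {0, 1, 2}, columns (i,j) ∈ {(0,0), (0,1), (1,0)} is det [[4, 0, 4], [0, -4, 12], [8, 8, -4]] = -192 ≠ 0, so this unfolding has rank ≥ 3; CP rank is at least every unfolding rank, so rank(T) ≥ 3. (Unfolding ranks only ever bound the CP rank from below — rank(T) can be strictly larger than all of them — so the matching upper bound has to come from an explicit 3-term decomposition.)
Upper bound: T is a sum of 3 rank-1 terms, T = [0, 1] ∘ [1, -1] ∘ [-4, 4, -4] + [1, 0] ∘ [1, 1] ∘ [-4, -8, 8] + [1, 1] ∘ [2, 1] ∘ [4, 4, 0] (written with every a and b primitive with positive leading entry and the scale carried by c; CP decompositions are not unique, and this one is verified by expanding entrywise), so rank(T) ≤ 3.
These bounds meet, so rank(T) = 3.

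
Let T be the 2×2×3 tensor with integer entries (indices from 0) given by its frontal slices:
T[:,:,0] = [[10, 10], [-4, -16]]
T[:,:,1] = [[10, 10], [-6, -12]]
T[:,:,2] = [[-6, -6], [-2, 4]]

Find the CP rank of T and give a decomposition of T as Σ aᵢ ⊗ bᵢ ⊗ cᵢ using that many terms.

Lower bound: the mode-3 unfolding of T (rows indexed by k, columns by (i,j) = (0,0), (0,1), (1,0), (1,1)) is [[10, 10, -4, -16], [10, 10, -6, -12], [-6, -6, -2, 4]].
There the 3×3 minor on rows k ∈ {0, 1, 2}, columns (i,j) ∈ {(0,0), (1,0), (1,1)} is det [[10, -4, -16], [10, -6, -12], [-6, -2, 4]] = 288 ≠ 0, so this unfolding has rank ≥ 3; CP rank is at least every unfolding rank, so rank(T) ≥ 3. (This is only a lower bound: in general the CP rank may exceed every unfolding rank, so we still need to exhibit 3 rank-1 terms summing to T.)
Upper bound: T is a sum of 3 rank-1 terms, T = (0, 1) ⊗ (1, -2) ⊗ (4, 2, -2) + (1, -2) ⊗ (1, 1) ⊗ (2, 2, 2) + (2, -1) ⊗ (1, 1) ⊗ (4, 4, -4) (written with every a and b primitive with positive leading entry and the scale carried by c; CP decompositions are not unique, and this one is verified by expanding entrywise), so rank(T) ≤ 3.
These bounds meet, so rank(T) = 3.

rank(T) = 3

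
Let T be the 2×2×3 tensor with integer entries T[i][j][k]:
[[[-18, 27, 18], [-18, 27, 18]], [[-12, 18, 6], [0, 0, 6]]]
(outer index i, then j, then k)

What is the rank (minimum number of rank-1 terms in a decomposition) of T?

2

Lower bound: the mode-2 unfolding of T (rows indexed by j, columns by (i,k) = (0,0), (0,1), (0,2), (1,0), (1,1), (1,2)) is [[-18, 27, 18, -12, 18, 6], [-18, 27, 18, 0, 0, 6]].
There the 2×2 minor on rows j ∈ {0, 1}, columns (i,k) ∈ {(0,0), (1,0)} is det [[-18, -12], [-18, 0]] = -216 ≠ 0, so this unfolding has rank ≥ 2; CP rank is at least every unfolding rank, so rank(T) ≥ 2. (This is only a lower bound: in general the CP rank may exceed every unfolding rank, so we still need to exhibit 2 rank-1 terms summing to T.)
Upper bound — finding two terms. Write S_k = T[:,:,k] for the frontal slices: S₀ = [[-18, -18], [-12, 0]], S₁ = [[27, 27], [18, 0]], S₂ = [[18, 18], [6, 6]].
If T = a₁ ⊗ b₁ ⊗ c₁ + a₂ ⊗ b₂ ⊗ c₂ then each S_k = c₁[k]·a₁b₁ᵀ + c₂[k]·a₂b₂ᵀ. S₀ and S₂ are linearly independent, so a₁b₁ᵀ and a₂b₂ᵀ must span the same plane of matrices: they are the rank-1 matrices of the form x·S₀ + y·S₂.
det(x·S₀ + y·S₂) is −216·x² + 216·xy = (-216)·(x − y)(x), vanishing at (x:y) = (1:1) and (0:1).
M₁ = S₀ + S₂ = [[0, 0], [-6, 6]] = (-6)·[0, 1][1, -1]ᵀ and M₂ = S₂ = [[18, 18], [6, 6]] = 6·[3, 1][1, 1]ᵀ, so take a₁ = [0, 1], b₁ = [1, -1], a₂ = [3, 1], b₂ = [1, 1].
Each slice is an integer combination of E₁ = a₁b₁ᵀ and E₂ = a₂b₂ᵀ: S₀ = −6·E₁ − 6·E₂, S₁ = 9·E₁ + 9·E₂, S₂ = 6·E₂; reading off coefficients, c₁ = [-6, 9, 0] and c₂ = [-6, 9, 6].
Hence T = [0, 1] ⊗ [1, -1] ⊗ [-6, 9, 0] + [3, 1] ⊗ [1, 1] ⊗ [-6, 9, 6], so rank(T) ≤ 2.
These bounds meet, so rank(T) = 2.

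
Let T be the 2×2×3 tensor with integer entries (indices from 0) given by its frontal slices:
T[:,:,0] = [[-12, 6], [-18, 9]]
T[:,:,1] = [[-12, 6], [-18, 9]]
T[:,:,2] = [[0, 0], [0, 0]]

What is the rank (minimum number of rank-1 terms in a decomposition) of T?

Lower bound: T ≠ 0 (e.g. T[0,0,0] = -12), so rank(T) ≥ 1.
Upper bound: the mode-1 fibre T[:,0,0] = [-12, -18] gives a = (2, 3) (primitive direction); the mode-2 fibre T[0,:,0] = [-12, 6] gives b = (2, -1); then c[k] = T[0,0,k] / (a[0]·b[0]) = [-12, -12, 0] / 4 = (-3, -3, 0).
Expanding (2, 3) ⊗ (2, -1) ⊗ (-3, -3, 0) reproduces all 12 entries of T, so T = (2, 3) ⊗ (2, -1) ⊗ (-3, -3, 0) and rank(T) ≤ 1.
These bounds meet, so rank(T) = 1.

1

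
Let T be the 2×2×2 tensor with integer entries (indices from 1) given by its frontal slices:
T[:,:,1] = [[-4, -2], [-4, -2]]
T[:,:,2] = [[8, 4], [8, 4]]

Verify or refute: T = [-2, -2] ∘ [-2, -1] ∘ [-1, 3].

Reconstruct entry (1,1,2) from the claimed factors: Σₗ aₗ[1]bₗ[1]cₗ[2] = (-2)·(-2)·(3) = 12, but T[1,1,2] = 8. The claim is false.

No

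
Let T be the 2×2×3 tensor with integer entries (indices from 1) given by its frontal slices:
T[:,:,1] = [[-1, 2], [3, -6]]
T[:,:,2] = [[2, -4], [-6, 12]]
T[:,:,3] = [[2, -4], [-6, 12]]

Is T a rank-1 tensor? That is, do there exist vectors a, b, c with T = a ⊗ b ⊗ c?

If T = a ⊗ b ⊗ c then every fibre of T is a multiple of the corresponding factor, so read the factors off the fibres through the nonzero entry T[1,1,1] = -1.
The mode-1 fibre T[:,1,1] = [-1, 3] gives a = [1, -3] (primitive direction); the mode-2 fibre T[1,:,1] = [-1, 2] gives b = [1, -2]; then c[k] = T[1,1,k] / (a[1]·b[1]) = [-1, 2, 2] / 1 = [-1, 2, 2].
Expanding [1, -3] ⊗ [1, -2] ⊗ [-1, 2, 2] reproduces all 12 entries of T, so T = [1, -3] ⊗ [1, -2] ⊗ [-1, 2, 2] and rank(T) ≤ 1.
Equivalently every frontal slice T[:,:,k] is c[k] times the rank-1 matrix [1, -3] ⊗ [1, -2]. So T has rank 1 (it is nonzero).

Yes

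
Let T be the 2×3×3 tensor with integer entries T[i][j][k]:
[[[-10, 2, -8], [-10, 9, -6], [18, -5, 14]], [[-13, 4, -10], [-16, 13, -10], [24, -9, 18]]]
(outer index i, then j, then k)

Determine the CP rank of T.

2

Lower bound: the mode-2 unfolding of T (rows indexed by j, columns by (i,k) = (0,0), (0,1), (0,2), (1,0), (1,1), (1,2)) is [[-10, 2, -8, -13, 4, -10], [-10, 9, -6, -16, 13, -10], [18, -5, 14, 24, -9, 18]].
There the 2×2 minor on rows j ∈ {0, 1}, columns (i,k) ∈ {(0,0), (0,1)} is det [[-10, 2], [-10, 9]] = -70 ≠ 0, so this unfolding has rank ≥ 2; CP rank is at least every unfolding rank, so rank(T) ≥ 2. (This is only a lower bound: in general the CP rank may exceed every unfolding rank, so we still need to exhibit 2 rank-1 terms summing to T.)
Upper bound — finding two terms. Write S_k = T[:,:,k] for the frontal slices: S₀ = [[-10, -10, 18], [-13, -16, 24]], S₁ = [[2, 9, -5], [4, 13, -9]], S₂ = [[-8, -6, 14], [-10, -10, 18]].
If T = a₁ ⊗ b₁ ⊗ c₁ + a₂ ⊗ b₂ ⊗ c₂ then each S_k = c₁[k]·a₁b₁ᵀ + c₂[k]·a₂b₂ᵀ. S₀ and S₁ are linearly independent, so a₁b₁ᵀ and a₂b₂ᵀ must span the same plane of matrices: they are the rank-1 matrices of the form x·S₀ + y·S₁.
The 2×2 minor of x·S₀ + y·S₁ on rows {0,1}, columns {0,1} is 30·x² − 5·xy − 10·y² = 5·(3·x − 2·y)(2·x + y), vanishing at (x:y) = (2:3) and (1:-2).
M₁ = 2·S₀ + 3·S₁ = [[-14, 7, 21], [-14, 7, 21]] = (-7)·[1, 1][2, -1, -3]ᵀ and M₂ = S₀ − 2·S₁ = [[-14, -28, 28], [-21, -42, 42]] = (-7)·[2, 3][1, 2, -2]ᵀ, so take a₁ = [1, 1], b₁ = [2, -1, -3], a₂ = [2, 3], b₂ = [1, 2, -2].
Each slice is an integer combination of E₁ = a₁b₁ᵀ and E₂ = a₂b₂ᵀ: S₀ = −2·E₁ − 3·E₂, S₁ = −E₁ + 2·E₂, S₂ = −2·E₁ − 2·E₂; reading off coefficients, c₁ = [-2, -1, -2] and c₂ = [-3, 2, -2].
Hence T = [1, 1] ⊗ [2, -1, -3] ⊗ [-2, -1, -2] + [2, 3] ⊗ [1, 2, -2] ⊗ [-3, 2, -2], so rank(T) ≤ 2.
These bounds meet, so rank(T) = 2.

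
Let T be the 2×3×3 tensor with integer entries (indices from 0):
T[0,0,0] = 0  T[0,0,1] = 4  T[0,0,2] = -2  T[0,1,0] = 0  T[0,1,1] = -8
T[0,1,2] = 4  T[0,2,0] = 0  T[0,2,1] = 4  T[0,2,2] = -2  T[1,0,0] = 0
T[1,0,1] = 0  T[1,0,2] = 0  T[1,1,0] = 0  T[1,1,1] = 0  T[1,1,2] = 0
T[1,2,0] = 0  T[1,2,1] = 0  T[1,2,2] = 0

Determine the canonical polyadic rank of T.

1

Lower bound: T ≠ 0 (e.g. T[0,0,1] = 4), so rank(T) ≥ 1.
Upper bound: if T = a ∘ b ∘ c then every fibre of T is a multiple of the corresponding factor, so read the factors off the fibres through the nonzero entry T[0,0,1] = 4.
The mode-1 fibre T[:,0,1] = [4, 0] gives a = [1, 0] (primitive direction); the mode-2 fibre T[0,:,1] = [4, -8, 4] gives b = [1, -2, 1]; then c[k] = T[0,0,k] / (a[0]·b[0]) = [0, 4, -2] / 1 = [0, 4, -2].
Expanding [1, 0] ∘ [1, -2, 1] ∘ [0, 4, -2] reproduces all 18 entries of T, so T = [1, 0] ∘ [1, -2, 1] ∘ [0, 4, -2] and rank(T) ≤ 1.
These bounds meet, so rank(T) = 1.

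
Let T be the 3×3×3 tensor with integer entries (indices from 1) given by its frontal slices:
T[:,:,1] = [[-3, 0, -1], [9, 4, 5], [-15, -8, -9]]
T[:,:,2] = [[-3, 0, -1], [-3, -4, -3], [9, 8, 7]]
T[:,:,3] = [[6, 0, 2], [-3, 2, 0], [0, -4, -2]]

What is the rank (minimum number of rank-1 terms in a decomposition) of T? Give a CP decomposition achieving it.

rank(T) = 2

Lower bound: the mode-1 unfolding of T (rows indexed by i, columns by (j,k) = (1,1), (1,2), (1,3), (2,1), (2,2), (2,3), (3,1), (3,2), (3,3)) is [[-3, -3, 6, 0, 0, 0, -1, -1, 2], [9, -3, -3, 4, -4, 2, 5, -3, 0], [-15, 9, 0, -8, 8, -4, -9, 7, -2]].
There the 2×2 minor on rows i ∈ {1, 2}, columns (j,k) ∈ {(1,1), (1,2)} is det [[-3, -3], [9, -3]] = 36 ≠ 0, so this unfolding has rank ≥ 2; CP rank is at least every unfolding rank, so rank(T) ≥ 2. (Flattening ranks never certify an upper bound on CP rank; for that we must actually write T with 2 rank-1 terms.)
Upper bound — finding two terms. Write S_k = T[:,:,k] for the frontal slices: S₁ = [[-3, 0, -1], [9, 4, 5], [-15, -8, -9]], S₂ = [[-3, 0, -1], [-3, -4, -3], [9, 8, 7]], S₃ = [[6, 0, 2], [-3, 2, 0], [0, -4, -2]].
If T = a₁ (x) b₁ (x) c₁ + a₂ (x) b₂ (x) c₂ then each S_k = c₁[k]·a₁b₁ᵀ + c₂[k]·a₂b₂ᵀ. S₁ and S₂ are linearly independent, so a₁b₁ᵀ and a₂b₂ᵀ must span the same plane of matrices: they are the rank-1 matrices of the form x·S₁ + y·S₂.
The 2×2 minor of x·S₁ + y·S₂ on rows {1,2}, columns {1,2} is −12·x² + 12·y² = (-12)·(x − y)(x + y), vanishing at (x:y) = (1:1) and (1:-1).
M₁ = S₁ + S₂ = [[-6, 0, -2], [6, 0, 2], [-6, 0, -2]] = (-2)·[1, -1, 1][3, 0, 1]ᵀ and M₂ = S₁ − S₂ = [[0, 0, 0], [12, 8, 8], [-24, -16, -16]] = 4·[0, 1, -2][3, 2, 2]ᵀ, so take a₁ = [1, -1, 1], b₁ = [3, 0, 1], a₂ = [0, 1, -2], b₂ = [3, 2, 2].
Each slice is an integer combination of E₁ = a₁b₁ᵀ and E₂ = a₂b₂ᵀ: S₁ = −E₁ + 2·E₂, S₂ = −E₁ − 2·E₂, S₃ = 2·E₁ + E₂; reading off coefficients, c₁ = [-1, -1, 2] and c₂ = [2, -2, 1].
Hence T = [1, -1, 1] (x) [3, 0, 1] (x) [-1, -1, 2] + [0, 1, -2] (x) [3, 2, 2] (x) [2, -2, 1], so rank(T) ≤ 2.
These bounds meet, so rank(T) = 2.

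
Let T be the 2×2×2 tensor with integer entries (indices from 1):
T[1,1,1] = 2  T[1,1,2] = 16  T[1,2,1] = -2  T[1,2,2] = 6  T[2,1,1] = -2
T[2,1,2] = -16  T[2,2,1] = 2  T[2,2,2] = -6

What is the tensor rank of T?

2

Lower bound: the mode-3 unfolding of T (rows indexed by k, columns by (i,j) = (1,1), (1,2), (2,1), (2,2)) is [[2, -2, -2, 2], [16, 6, -16, -6]].
There the 2×2 minor on rows k ∈ {1, 2}, columns (i,j) ∈ {(1,1), (1,2)} is det [[2, -2], [16, 6]] = 44 ≠ 0, so this unfolding has rank ≥ 2; CP rank is at least every unfolding rank, so rank(T) ≥ 2. (Unfolding ranks only ever bound the CP rank from below — rank(T) can be strictly larger than all of them — so the matching upper bound has to come from an explicit 2-term decomposition.)
Upper bound — finding two terms. Every mode-1 slice of T is a multiple of one matrix: T[i,:,:] = a[i]·M with a = [1, -1] and M = [[2, 16], [-2, 6]] (rows indexed by j, columns by k). So it suffices to write M as a sum of two rank-1 matrices.
Splitting M by its rows (j = 1, 2), M = [1, 0][2, 16]ᵀ + [0, 1][-2, 6]ᵀ.
Hence T = [1, -1] ∘ [1, 0] ∘ [2, 16] + [1, -1] ∘ [0, 1] ∘ [-2, 6], so rank(T) ≤ 2.
These bounds meet, so rank(T) = 2.
Check entry T[1,2,1] = -2: (1)·(0)·(2) + (1)·(1)·(-2) = -2.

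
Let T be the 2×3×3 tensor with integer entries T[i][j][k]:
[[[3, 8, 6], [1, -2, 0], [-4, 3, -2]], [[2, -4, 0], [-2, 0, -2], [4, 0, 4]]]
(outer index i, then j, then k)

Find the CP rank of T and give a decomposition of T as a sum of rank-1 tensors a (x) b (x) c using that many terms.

rank(T) = 3

Lower bound: the mode-3 unfolding of T (rows indexed by k, columns by (i,j) = (0,0), (0,1), (0,2), (1,0), (1,1), (1,2)) is [[3, 1, -4, 2, -2, 4], [8, -2, 3, -4, 0, 0], [6, 0, -2, 0, -2, 4]].
There the 3×3 minor on rows k ∈ {0, 1, 2}, columns (i,j) ∈ {(0,0), (0,1), (0,2)} is det [[3, 1, -4], [8, -2, 3], [6, 0, -2]] = -2 ≠ 0, so this unfolding has rank ≥ 3; CP rank is at least every unfolding rank, so rank(T) ≥ 3. (Unfolding ranks only ever bound the CP rank from below — rank(T) can be strictly larger than all of them — so the matching upper bound has to come from an explicit 3-term decomposition.)
Upper bound: T is a sum of 3 rank-1 terms, T = (1, -2) (x) (1, -1, 2) (x) (-1, -2, -2) + (1, -1) (x) (2, -1, 2) (x) (0, 4, 2) + (1, 0) (x) (2, 0, -1) (x) (2, 1, 2) (written with every a and b primitive with positive leading entry and the scale carried by c; CP decompositions are not unique, and this one is verified by expanding entrywise), so rank(T) ≤ 3.
These bounds meet, so rank(T) = 3.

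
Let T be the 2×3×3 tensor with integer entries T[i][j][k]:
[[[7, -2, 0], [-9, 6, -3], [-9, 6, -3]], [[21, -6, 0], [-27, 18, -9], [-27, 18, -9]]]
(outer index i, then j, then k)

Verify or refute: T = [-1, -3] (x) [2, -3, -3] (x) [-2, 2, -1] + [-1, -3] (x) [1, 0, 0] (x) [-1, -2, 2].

No

Reconstruct entry (0,0,0) from the claimed factors: Σₗ aₗ[0]bₗ[0]cₗ[0] = (-1)·(2)·(-2) + (-1)·(1)·(-1) = 5, but T[0,0,0] = 7. The claim is false.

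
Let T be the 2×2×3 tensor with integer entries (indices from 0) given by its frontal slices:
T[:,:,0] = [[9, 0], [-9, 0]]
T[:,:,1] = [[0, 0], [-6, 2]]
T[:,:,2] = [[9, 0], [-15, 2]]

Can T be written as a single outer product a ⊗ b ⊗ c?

No

The mode-3 unfolding of T (rows indexed by k, columns by (i,j) = (0,0), (0,1), (1,0), (1,1)) is [[9, 0, -9, 0], [0, 0, -6, 2], [9, 0, -15, 2]].
There the 2×2 minor on rows k ∈ {0, 1}, columns (i,j) ∈ {(0,0), (1,0)} is det [[9, -9], [0, -6]] = -54 ≠ 0, so this unfolding has rank ≥ 2; CP rank is at least every unfolding rank, so rank(T) ≥ 2.
In particular rank(T) ≥ 2 > 1, so T is not rank-1.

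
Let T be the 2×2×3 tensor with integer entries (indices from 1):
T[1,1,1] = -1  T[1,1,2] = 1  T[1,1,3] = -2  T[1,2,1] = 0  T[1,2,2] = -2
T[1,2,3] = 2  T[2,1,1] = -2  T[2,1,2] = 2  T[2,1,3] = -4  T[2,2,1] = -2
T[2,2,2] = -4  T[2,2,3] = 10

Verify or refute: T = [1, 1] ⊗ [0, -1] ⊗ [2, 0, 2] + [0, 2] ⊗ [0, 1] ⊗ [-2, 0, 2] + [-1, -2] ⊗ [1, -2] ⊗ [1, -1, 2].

Yes

Reconstruct entrywise from the claimed factors. For example, T[1,2,3] = 2 and Σₗ aₗ[1]bₗ[2]cₗ[3] = (1)·(-1)·(2) + (0)·(1)·(2) + (-1)·(-2)·(2) = 2; checking all 12 entries, every one matches. The claim holds.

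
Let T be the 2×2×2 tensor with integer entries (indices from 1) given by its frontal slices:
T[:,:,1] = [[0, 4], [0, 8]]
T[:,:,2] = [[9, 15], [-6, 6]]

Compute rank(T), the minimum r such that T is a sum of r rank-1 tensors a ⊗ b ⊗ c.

Lower bound: the mode-3 unfolding of T (rows indexed by k, columns by (i,j) = (1,1), (1,2), (2,1), (2,2)) is [[0, 4, 0, 8], [9, 15, -6, 6]].
There the 2×2 minor on rows k ∈ {1, 2}, columns (i,j) ∈ {(1,1), (1,2)} is det [[0, 4], [9, 15]] = -36 ≠ 0, so this unfolding has rank ≥ 2; CP rank is at least every unfolding rank, so rank(T) ≥ 2. (Flattening ranks never certify an upper bound on CP rank; for that we must actually write T with 2 rank-1 terms.)
Upper bound — finding two terms. Write S_k = T[:,:,k] for the frontal slices: S₁ = [[0, 4], [0, 8]], S₂ = [[9, 15], [-6, 6]].
If T = a₁ ⊗ b₁ ⊗ c₁ + a₂ ⊗ b₂ ⊗ c₂ then each S_k = c₁[k]·a₁b₁ᵀ + c₂[k]·a₂b₂ᵀ. S₁ and S₂ are linearly independent, so a₁b₁ᵀ and a₂b₂ᵀ must span the same plane of matrices: they are the rank-1 matrices of the form x·S₁ + y·S₂.
det(x·S₁ + y·S₂) is 96·xy + 144·y² = 48·(2·x + 3·y)(y), vanishing at (x:y) = (3:-2) and (1:0).
M₁ = 3·S₁ − 2·S₂ = [[-18, -18], [12, 12]] = (-6)·[3, -2][1, 1]ᵀ and M₂ = S₁ = [[0, 4], [0, 8]] = 4·[1, 2][0, 1]ᵀ, so take a₁ = [3, -2], b₁ = [1, 1], a₂ = [1, 2], b₂ = [0, 1].
Each slice is an integer combination of E₁ = a₁b₁ᵀ and E₂ = a₂b₂ᵀ: S₁ = 4·E₂, S₂ = 3·E₁ + 6·E₂; reading off coefficients, c₁ = [0, 3] and c₂ = [4, 6].
Hence T = [3, -2] ⊗ [1, 1] ⊗ [0, 3] + [1, 2] ⊗ [0, 1] ⊗ [4, 6], so rank(T) ≤ 2.
These bounds meet, so rank(T) = 2.

2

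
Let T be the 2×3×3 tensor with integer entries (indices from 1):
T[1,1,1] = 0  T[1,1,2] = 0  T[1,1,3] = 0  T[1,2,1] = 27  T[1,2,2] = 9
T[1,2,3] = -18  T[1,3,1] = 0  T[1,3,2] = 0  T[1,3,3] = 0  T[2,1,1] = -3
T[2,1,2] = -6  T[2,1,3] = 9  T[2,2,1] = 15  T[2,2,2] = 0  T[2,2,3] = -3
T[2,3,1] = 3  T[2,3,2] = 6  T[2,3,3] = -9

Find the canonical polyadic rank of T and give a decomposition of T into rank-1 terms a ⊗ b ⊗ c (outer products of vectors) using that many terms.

rank(T) = 2

Lower bound: the mode-2 unfolding of T (rows indexed by j, columns by (i,k) = (1,1), (1,2), (1,3), (2,1), (2,2), (2,3)) is [[0, 0, 0, -3, -6, 9], [27, 9, -18, 15, 0, -3], [0, 0, 0, 3, 6, -9]].
There the 2×2 minor on rows j ∈ {1, 2}, columns (i,k) ∈ {(1,1), (2,1)} is det [[0, -3], [27, 15]] = 81 ≠ 0, so this unfolding has rank ≥ 2; CP rank is at least every unfolding rank, so rank(T) ≥ 2. (This is only a lower bound: in general the CP rank may exceed every unfolding rank, so we still need to exhibit 2 rank-1 terms summing to T.)
Upper bound — finding two terms. Write S_k = T[:,:,k] for the frontal slices: S₁ = [[0, 27, 0], [-3, 15, 3]], S₂ = [[0, 9, 0], [-6, 0, 6]], S₃ = [[0, -18, 0], [9, -3, -9]].
If T = a₁ ⊗ b₁ ⊗ c₁ + a₂ ⊗ b₂ ⊗ c₂ then each S_k = c₁[k]·a₁b₁ᵀ + c₂[k]·a₂b₂ᵀ. S₁ and S₂ are linearly independent, so a₁b₁ᵀ and a₂b₂ᵀ must span the same plane of matrices: they are the rank-1 matrices of the form x·S₁ + y·S₂.
The 2×2 minor of x·S₁ + y·S₂ on rows {1,2}, columns {1,2} is 81·x² + 189·xy + 54·y² = 27·(x + 2·y)(3·x + y), vanishing at (x:y) = (2:-1) and (1:-3).
M₁ = 2·S₁ − S₂ = [[0, 45, 0], [0, 30, 0]] = 15·[3, 2][0, 1, 0]ᵀ and M₂ = S₁ − 3·S₂ = [[0, 0, 0], [15, 15, -15]] = 15·[0, 1][1, 1, -1]ᵀ, so take a₁ = [3, 2], b₁ = [0, 1, 0], a₂ = [0, 1], b₂ = [1, 1, -1].
Each slice is an integer combination of E₁ = a₁b₁ᵀ and E₂ = a₂b₂ᵀ: S₁ = 9·E₁ − 3·E₂, S₂ = 3·E₁ − 6·E₂, S₃ = −6·E₁ + 9·E₂; reading off coefficients, c₁ = [9, 3, -6] and c₂ = [-3, -6, 9].
Hence T = [3, 2] ⊗ [0, 1, 0] ⊗ [9, 3, -6] + [0, 1] ⊗ [1, 1, -1] ⊗ [-3, -6, 9], so rank(T) ≤ 2.
These bounds meet, so rank(T) = 2.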